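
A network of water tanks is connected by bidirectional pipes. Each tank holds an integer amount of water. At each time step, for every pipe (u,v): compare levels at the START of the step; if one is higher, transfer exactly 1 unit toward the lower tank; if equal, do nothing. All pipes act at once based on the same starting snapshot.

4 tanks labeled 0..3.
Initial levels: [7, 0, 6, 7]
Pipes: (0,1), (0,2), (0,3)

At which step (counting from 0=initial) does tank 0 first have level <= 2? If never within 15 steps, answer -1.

Step 1: flows [0->1,0->2,0=3] -> levels [5 1 7 7]
Step 2: flows [0->1,2->0,3->0] -> levels [6 2 6 6]
Step 3: flows [0->1,0=2,0=3] -> levels [5 3 6 6]
Step 4: flows [0->1,2->0,3->0] -> levels [6 4 5 5]
Step 5: flows [0->1,0->2,0->3] -> levels [3 5 6 6]
Step 6: flows [1->0,2->0,3->0] -> levels [6 4 5 5]
  -> period-2 cycle (repeats step 4); tank 0 never drops to <=2
Tank 0 never reaches <=2 within 15 steps

Answer: -1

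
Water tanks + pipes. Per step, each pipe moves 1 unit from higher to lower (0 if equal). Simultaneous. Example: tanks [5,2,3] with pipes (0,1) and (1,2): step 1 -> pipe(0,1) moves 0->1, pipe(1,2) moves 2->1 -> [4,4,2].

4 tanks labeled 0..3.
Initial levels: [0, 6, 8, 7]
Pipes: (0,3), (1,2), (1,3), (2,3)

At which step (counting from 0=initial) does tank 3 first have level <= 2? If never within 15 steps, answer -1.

Answer: -1

Derivation:
Step 1: flows [3->0,2->1,3->1,2->3] -> levels [1 8 6 6]
Step 2: flows [3->0,1->2,1->3,2=3] -> levels [2 6 7 6]
Step 3: flows [3->0,2->1,1=3,2->3] -> levels [3 7 5 6]
Step 4: flows [3->0,1->2,1->3,3->2] -> levels [4 5 7 5]
Step 5: flows [3->0,2->1,1=3,2->3] -> levels [5 6 5 5]
Step 6: flows [0=3,1->2,1->3,2=3] -> levels [5 4 6 6]
Step 7: flows [3->0,2->1,3->1,2=3] -> levels [6 6 5 4]
Step 8: flows [0->3,1->2,1->3,2->3] -> levels [5 4 5 7]
Step 9: flows [3->0,2->1,3->1,3->2] -> levels [6 6 5 4]
  -> period-2 cycle (repeats step 7); tank 3 never drops to <=2
Tank 3 never reaches <=2 within 15 steps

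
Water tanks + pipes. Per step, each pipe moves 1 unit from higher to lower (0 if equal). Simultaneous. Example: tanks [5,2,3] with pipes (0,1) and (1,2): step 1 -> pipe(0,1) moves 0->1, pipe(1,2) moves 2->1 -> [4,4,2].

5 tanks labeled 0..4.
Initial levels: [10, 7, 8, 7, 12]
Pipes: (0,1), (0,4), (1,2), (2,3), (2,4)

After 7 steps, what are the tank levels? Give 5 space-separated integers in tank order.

Answer: 9 10 7 8 10

Derivation:
Step 1: flows [0->1,4->0,2->1,2->3,4->2] -> levels [10 9 7 8 10]
Step 2: flows [0->1,0=4,1->2,3->2,4->2] -> levels [9 9 10 7 9]
Step 3: flows [0=1,0=4,2->1,2->3,2->4] -> levels [9 10 7 8 10]
Step 4: flows [1->0,4->0,1->2,3->2,4->2] -> levels [11 8 10 7 8]
Step 5: flows [0->1,0->4,2->1,2->3,2->4] -> levels [9 10 7 8 10]
  -> period-2 cycle: step 5 state = step 3 state
  -> state at step 7: (7-3) mod 2 = 0, same as step 3 -> [9 10 7 8 10]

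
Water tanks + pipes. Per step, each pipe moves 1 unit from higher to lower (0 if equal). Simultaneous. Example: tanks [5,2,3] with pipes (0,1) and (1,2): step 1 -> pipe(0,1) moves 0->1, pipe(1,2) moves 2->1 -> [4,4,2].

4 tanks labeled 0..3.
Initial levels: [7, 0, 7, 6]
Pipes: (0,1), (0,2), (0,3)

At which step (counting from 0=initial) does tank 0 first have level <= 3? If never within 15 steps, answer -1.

Answer: 5

Derivation:
Step 1: flows [0->1,0=2,0->3] -> levels [5 1 7 7]
Step 2: flows [0->1,2->0,3->0] -> levels [6 2 6 6]
Step 3: flows [0->1,0=2,0=3] -> levels [5 3 6 6]
Step 4: flows [0->1,2->0,3->0] -> levels [6 4 5 5]
Step 5: flows [0->1,0->2,0->3] -> levels [3 5 6 6]
Tank 0 first reaches <=3 at step 5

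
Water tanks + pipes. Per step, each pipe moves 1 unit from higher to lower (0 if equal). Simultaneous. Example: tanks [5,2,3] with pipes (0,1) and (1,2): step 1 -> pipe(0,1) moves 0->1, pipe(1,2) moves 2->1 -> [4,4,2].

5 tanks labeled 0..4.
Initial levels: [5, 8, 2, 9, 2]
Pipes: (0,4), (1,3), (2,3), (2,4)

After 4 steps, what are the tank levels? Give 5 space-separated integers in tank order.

Answer: 3 7 5 6 5

Derivation:
Step 1: flows [0->4,3->1,3->2,2=4] -> levels [4 9 3 7 3]
Step 2: flows [0->4,1->3,3->2,2=4] -> levels [3 8 4 7 4]
Step 3: flows [4->0,1->3,3->2,2=4] -> levels [4 7 5 7 3]
Step 4: flows [0->4,1=3,3->2,2->4] -> levels [3 7 5 6 5]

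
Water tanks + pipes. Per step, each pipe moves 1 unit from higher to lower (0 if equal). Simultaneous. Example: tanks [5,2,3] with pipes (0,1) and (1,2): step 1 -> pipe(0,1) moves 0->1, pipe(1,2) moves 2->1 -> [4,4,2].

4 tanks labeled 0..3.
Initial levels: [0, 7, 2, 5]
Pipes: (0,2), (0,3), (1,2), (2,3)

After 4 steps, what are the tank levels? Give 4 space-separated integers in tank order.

Answer: 4 4 3 3

Derivation:
Step 1: flows [2->0,3->0,1->2,3->2] -> levels [2 6 3 3]
Step 2: flows [2->0,3->0,1->2,2=3] -> levels [4 5 3 2]
Step 3: flows [0->2,0->3,1->2,2->3] -> levels [2 4 4 4]
Step 4: flows [2->0,3->0,1=2,2=3] -> levels [4 4 3 3]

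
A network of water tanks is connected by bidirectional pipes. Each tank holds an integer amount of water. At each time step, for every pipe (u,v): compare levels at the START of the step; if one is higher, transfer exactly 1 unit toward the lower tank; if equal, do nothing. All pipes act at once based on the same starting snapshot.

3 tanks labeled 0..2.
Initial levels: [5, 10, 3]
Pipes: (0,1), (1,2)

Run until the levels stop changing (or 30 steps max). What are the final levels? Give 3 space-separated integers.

Step 1: flows [1->0,1->2] -> levels [6 8 4]
Step 2: flows [1->0,1->2] -> levels [7 6 5]
Step 3: flows [0->1,1->2] -> levels [6 6 6]
Step 4: flows [0=1,1=2] -> levels [6 6 6]
  -> stable (no change)

Answer: 6 6 6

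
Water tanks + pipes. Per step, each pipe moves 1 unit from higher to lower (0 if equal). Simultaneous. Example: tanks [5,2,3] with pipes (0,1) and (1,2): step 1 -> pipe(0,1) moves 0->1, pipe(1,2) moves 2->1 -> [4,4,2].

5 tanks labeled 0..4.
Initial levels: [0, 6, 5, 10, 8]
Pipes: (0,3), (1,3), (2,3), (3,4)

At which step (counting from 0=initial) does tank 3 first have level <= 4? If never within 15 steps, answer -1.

Step 1: flows [3->0,3->1,3->2,3->4] -> levels [1 7 6 6 9]
Step 2: flows [3->0,1->3,2=3,4->3] -> levels [2 6 6 7 8]
Step 3: flows [3->0,3->1,3->2,4->3] -> levels [3 7 7 5 7]
Step 4: flows [3->0,1->3,2->3,4->3] -> levels [4 6 6 7 6]
Step 5: flows [3->0,3->1,3->2,3->4] -> levels [5 7 7 3 7]
Tank 3 first reaches <=4 at step 5

Answer: 5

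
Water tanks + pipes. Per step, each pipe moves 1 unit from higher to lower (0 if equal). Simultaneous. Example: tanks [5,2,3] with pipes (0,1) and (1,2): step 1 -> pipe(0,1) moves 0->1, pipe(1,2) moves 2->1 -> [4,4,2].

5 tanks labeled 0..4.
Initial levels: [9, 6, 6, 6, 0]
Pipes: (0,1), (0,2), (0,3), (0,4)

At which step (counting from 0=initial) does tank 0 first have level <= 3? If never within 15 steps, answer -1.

Step 1: flows [0->1,0->2,0->3,0->4] -> levels [5 7 7 7 1]
Step 2: flows [1->0,2->0,3->0,0->4] -> levels [7 6 6 6 2]
Step 3: flows [0->1,0->2,0->3,0->4] -> levels [3 7 7 7 3]
Tank 0 first reaches <=3 at step 3

Answer: 3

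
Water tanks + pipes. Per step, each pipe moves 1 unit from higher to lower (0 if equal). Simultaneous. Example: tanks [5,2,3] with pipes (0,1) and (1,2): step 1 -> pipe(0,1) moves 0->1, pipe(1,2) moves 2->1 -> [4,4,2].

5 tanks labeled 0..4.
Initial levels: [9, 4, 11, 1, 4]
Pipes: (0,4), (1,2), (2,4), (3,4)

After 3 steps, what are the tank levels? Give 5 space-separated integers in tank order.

Step 1: flows [0->4,2->1,2->4,4->3] -> levels [8 5 9 2 5]
Step 2: flows [0->4,2->1,2->4,4->3] -> levels [7 6 7 3 6]
Step 3: flows [0->4,2->1,2->4,4->3] -> levels [6 7 5 4 7]

Answer: 6 7 5 4 7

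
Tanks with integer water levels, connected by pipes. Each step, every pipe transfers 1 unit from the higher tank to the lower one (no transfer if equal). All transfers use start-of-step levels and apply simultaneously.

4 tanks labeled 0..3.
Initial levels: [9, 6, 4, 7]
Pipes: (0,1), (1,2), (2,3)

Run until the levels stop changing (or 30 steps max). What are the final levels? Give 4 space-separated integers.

Answer: 6 8 5 7

Derivation:
Step 1: flows [0->1,1->2,3->2] -> levels [8 6 6 6]
Step 2: flows [0->1,1=2,2=3] -> levels [7 7 6 6]
Step 3: flows [0=1,1->2,2=3] -> levels [7 6 7 6]
Step 4: flows [0->1,2->1,2->3] -> levels [6 8 5 7]
Step 5: flows [1->0,1->2,3->2] -> levels [7 6 7 6]
  -> period-2 cycle: step 5 state = step 3 state; never stabilizes
  -> state at step 30: (30-3) mod 2 = 1, same as step 4 -> [6 8 5 7]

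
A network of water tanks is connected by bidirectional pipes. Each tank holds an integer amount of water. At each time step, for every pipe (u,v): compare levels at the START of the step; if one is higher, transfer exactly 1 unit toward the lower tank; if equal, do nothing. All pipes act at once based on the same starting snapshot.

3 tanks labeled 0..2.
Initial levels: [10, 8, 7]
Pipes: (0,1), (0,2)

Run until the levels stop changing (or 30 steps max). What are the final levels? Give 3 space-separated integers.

Answer: 9 8 8

Derivation:
Step 1: flows [0->1,0->2] -> levels [8 9 8]
Step 2: flows [1->0,0=2] -> levels [9 8 8]
Step 3: flows [0->1,0->2] -> levels [7 9 9]
Step 4: flows [1->0,2->0] -> levels [9 8 8]
  -> period-2 cycle: step 4 state = step 2 state; never stabilizes
  -> state at step 30: (30-2) mod 2 = 0, same as step 2 -> [9 8 8]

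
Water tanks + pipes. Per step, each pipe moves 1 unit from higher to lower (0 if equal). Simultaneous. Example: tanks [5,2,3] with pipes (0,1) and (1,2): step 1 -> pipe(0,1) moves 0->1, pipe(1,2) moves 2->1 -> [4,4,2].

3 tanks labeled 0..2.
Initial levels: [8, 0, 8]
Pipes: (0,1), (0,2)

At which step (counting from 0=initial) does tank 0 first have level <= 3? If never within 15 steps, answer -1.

Answer: -1

Derivation:
Step 1: flows [0->1,0=2] -> levels [7 1 8]
Step 2: flows [0->1,2->0] -> levels [7 2 7]
Step 3: flows [0->1,0=2] -> levels [6 3 7]
Step 4: flows [0->1,2->0] -> levels [6 4 6]
Step 5: flows [0->1,0=2] -> levels [5 5 6]
Step 6: flows [0=1,2->0] -> levels [6 5 5]
Step 7: flows [0->1,0->2] -> levels [4 6 6]
Step 8: flows [1->0,2->0] -> levels [6 5 5]
  -> period-2 cycle (repeats step 6); tank 0 never drops to <=3
Tank 0 never reaches <=3 within 15 steps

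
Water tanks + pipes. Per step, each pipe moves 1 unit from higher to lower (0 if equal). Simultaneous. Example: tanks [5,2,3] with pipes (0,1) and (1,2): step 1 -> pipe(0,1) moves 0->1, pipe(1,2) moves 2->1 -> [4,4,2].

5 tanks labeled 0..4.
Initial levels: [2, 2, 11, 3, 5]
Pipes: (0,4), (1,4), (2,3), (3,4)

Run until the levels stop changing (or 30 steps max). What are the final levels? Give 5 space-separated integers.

Answer: 3 3 6 5 6

Derivation:
Step 1: flows [4->0,4->1,2->3,4->3] -> levels [3 3 10 5 2]
Step 2: flows [0->4,1->4,2->3,3->4] -> levels [2 2 9 5 5]
Step 3: flows [4->0,4->1,2->3,3=4] -> levels [3 3 8 6 3]
Step 4: flows [0=4,1=4,2->3,3->4] -> levels [3 3 7 6 4]
Step 5: flows [4->0,4->1,2->3,3->4] -> levels [4 4 6 6 3]
Step 6: flows [0->4,1->4,2=3,3->4] -> levels [3 3 6 5 6]
Step 7: flows [4->0,4->1,2->3,4->3] -> levels [4 4 5 7 3]
Step 8: flows [0->4,1->4,3->2,3->4] -> levels [3 3 6 5 6]
  -> period-2 cycle: step 8 state = step 6 state; never stabilizes
  -> state at step 30: (30-6) mod 2 = 0, same as step 6 -> [3 3 6 5 6]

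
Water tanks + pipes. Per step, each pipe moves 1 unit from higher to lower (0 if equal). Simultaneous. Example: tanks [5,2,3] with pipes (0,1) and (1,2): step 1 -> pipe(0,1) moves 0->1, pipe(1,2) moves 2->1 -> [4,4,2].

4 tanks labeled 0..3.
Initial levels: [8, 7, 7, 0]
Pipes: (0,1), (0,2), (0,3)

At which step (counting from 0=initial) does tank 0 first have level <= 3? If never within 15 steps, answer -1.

Answer: -1

Derivation:
Step 1: flows [0->1,0->2,0->3] -> levels [5 8 8 1]
Step 2: flows [1->0,2->0,0->3] -> levels [6 7 7 2]
Step 3: flows [1->0,2->0,0->3] -> levels [7 6 6 3]
Step 4: flows [0->1,0->2,0->3] -> levels [4 7 7 4]
Step 5: flows [1->0,2->0,0=3] -> levels [6 6 6 4]
Step 6: flows [0=1,0=2,0->3] -> levels [5 6 6 5]
Step 7: flows [1->0,2->0,0=3] -> levels [7 5 5 5]
Step 8: flows [0->1,0->2,0->3] -> levels [4 6 6 6]
Step 9: flows [1->0,2->0,3->0] -> levels [7 5 5 5]
  -> period-2 cycle (repeats step 7); tank 0 never drops to <=3
Tank 0 never reaches <=3 within 15 steps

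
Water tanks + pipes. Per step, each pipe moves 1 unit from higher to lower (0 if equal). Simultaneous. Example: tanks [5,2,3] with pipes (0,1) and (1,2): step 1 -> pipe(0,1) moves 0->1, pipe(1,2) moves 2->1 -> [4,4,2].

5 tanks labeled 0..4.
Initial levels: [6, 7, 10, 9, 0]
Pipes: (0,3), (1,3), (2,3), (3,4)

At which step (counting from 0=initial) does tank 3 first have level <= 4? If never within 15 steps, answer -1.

Answer: 7

Derivation:
Step 1: flows [3->0,3->1,2->3,3->4] -> levels [7 8 9 7 1]
Step 2: flows [0=3,1->3,2->3,3->4] -> levels [7 7 8 8 2]
Step 3: flows [3->0,3->1,2=3,3->4] -> levels [8 8 8 5 3]
Step 4: flows [0->3,1->3,2->3,3->4] -> levels [7 7 7 7 4]
Step 5: flows [0=3,1=3,2=3,3->4] -> levels [7 7 7 6 5]
Step 6: flows [0->3,1->3,2->3,3->4] -> levels [6 6 6 8 6]
Step 7: flows [3->0,3->1,3->2,3->4] -> levels [7 7 7 4 7]
Tank 3 first reaches <=4 at step 7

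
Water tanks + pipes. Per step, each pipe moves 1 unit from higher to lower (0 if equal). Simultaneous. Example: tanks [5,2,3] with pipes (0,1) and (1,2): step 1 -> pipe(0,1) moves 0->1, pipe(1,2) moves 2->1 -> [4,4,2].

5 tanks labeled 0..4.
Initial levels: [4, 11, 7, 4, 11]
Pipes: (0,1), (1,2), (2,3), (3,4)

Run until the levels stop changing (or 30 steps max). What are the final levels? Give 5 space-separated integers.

Answer: 6 8 7 9 7

Derivation:
Step 1: flows [1->0,1->2,2->3,4->3] -> levels [5 9 7 6 10]
Step 2: flows [1->0,1->2,2->3,4->3] -> levels [6 7 7 8 9]
Step 3: flows [1->0,1=2,3->2,4->3] -> levels [7 6 8 8 8]
Step 4: flows [0->1,2->1,2=3,3=4] -> levels [6 8 7 8 8]
Step 5: flows [1->0,1->2,3->2,3=4] -> levels [7 6 9 7 8]
Step 6: flows [0->1,2->1,2->3,4->3] -> levels [6 8 7 9 7]
Step 7: flows [1->0,1->2,3->2,3->4] -> levels [7 6 9 7 8]
  -> period-2 cycle: step 7 state = step 5 state; never stabilizes
  -> state at step 30: (30-5) mod 2 = 1, same as step 6 -> [6 8 7 9 7]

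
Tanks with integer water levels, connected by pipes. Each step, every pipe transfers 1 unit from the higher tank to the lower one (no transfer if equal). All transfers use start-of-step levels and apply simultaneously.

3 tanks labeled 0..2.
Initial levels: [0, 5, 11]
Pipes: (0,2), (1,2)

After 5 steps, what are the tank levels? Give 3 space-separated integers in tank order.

Step 1: flows [2->0,2->1] -> levels [1 6 9]
Step 2: flows [2->0,2->1] -> levels [2 7 7]
Step 3: flows [2->0,1=2] -> levels [3 7 6]
Step 4: flows [2->0,1->2] -> levels [4 6 6]
Step 5: flows [2->0,1=2] -> levels [5 6 5]

Answer: 5 6 5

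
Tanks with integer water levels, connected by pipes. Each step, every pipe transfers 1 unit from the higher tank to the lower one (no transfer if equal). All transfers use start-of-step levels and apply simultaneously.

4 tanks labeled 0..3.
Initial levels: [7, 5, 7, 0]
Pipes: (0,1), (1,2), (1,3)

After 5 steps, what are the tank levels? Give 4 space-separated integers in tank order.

Step 1: flows [0->1,2->1,1->3] -> levels [6 6 6 1]
Step 2: flows [0=1,1=2,1->3] -> levels [6 5 6 2]
Step 3: flows [0->1,2->1,1->3] -> levels [5 6 5 3]
Step 4: flows [1->0,1->2,1->3] -> levels [6 3 6 4]
Step 5: flows [0->1,2->1,3->1] -> levels [5 6 5 3]

Answer: 5 6 5 3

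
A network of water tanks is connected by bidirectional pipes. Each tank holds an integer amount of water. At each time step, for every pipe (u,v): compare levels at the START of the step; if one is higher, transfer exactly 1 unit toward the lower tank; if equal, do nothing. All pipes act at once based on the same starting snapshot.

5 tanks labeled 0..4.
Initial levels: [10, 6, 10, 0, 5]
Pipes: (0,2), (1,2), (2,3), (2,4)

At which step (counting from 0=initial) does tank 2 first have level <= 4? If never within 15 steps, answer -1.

Answer: 6

Derivation:
Step 1: flows [0=2,2->1,2->3,2->4] -> levels [10 7 7 1 6]
Step 2: flows [0->2,1=2,2->3,2->4] -> levels [9 7 6 2 7]
Step 3: flows [0->2,1->2,2->3,4->2] -> levels [8 6 8 3 6]
Step 4: flows [0=2,2->1,2->3,2->4] -> levels [8 7 5 4 7]
Step 5: flows [0->2,1->2,2->3,4->2] -> levels [7 6 7 5 6]
Step 6: flows [0=2,2->1,2->3,2->4] -> levels [7 7 4 6 7]
Tank 2 first reaches <=4 at step 6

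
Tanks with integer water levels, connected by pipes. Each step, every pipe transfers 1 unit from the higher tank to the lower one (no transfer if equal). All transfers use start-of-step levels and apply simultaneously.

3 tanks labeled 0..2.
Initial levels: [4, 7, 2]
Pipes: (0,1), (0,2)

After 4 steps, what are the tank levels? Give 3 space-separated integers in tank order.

Step 1: flows [1->0,0->2] -> levels [4 6 3]
Step 2: flows [1->0,0->2] -> levels [4 5 4]
Step 3: flows [1->0,0=2] -> levels [5 4 4]
Step 4: flows [0->1,0->2] -> levels [3 5 5]

Answer: 3 5 5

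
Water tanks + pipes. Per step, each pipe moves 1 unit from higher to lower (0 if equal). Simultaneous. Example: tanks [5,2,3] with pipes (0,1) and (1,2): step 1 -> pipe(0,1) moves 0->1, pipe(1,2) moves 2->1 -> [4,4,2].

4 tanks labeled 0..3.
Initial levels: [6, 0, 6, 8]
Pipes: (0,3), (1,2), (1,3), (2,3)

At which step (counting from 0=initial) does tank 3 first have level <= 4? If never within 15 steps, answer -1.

Step 1: flows [3->0,2->1,3->1,3->2] -> levels [7 2 6 5]
Step 2: flows [0->3,2->1,3->1,2->3] -> levels [6 4 4 6]
Step 3: flows [0=3,1=2,3->1,3->2] -> levels [6 5 5 4]
Tank 3 first reaches <=4 at step 3

Answer: 3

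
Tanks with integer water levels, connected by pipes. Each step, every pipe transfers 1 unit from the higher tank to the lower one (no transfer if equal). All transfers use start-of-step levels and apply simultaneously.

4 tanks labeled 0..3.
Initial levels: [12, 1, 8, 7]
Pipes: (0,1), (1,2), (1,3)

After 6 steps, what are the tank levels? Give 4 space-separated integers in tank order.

Answer: 7 9 6 6

Derivation:
Step 1: flows [0->1,2->1,3->1] -> levels [11 4 7 6]
Step 2: flows [0->1,2->1,3->1] -> levels [10 7 6 5]
Step 3: flows [0->1,1->2,1->3] -> levels [9 6 7 6]
Step 4: flows [0->1,2->1,1=3] -> levels [8 8 6 6]
Step 5: flows [0=1,1->2,1->3] -> levels [8 6 7 7]
Step 6: flows [0->1,2->1,3->1] -> levels [7 9 6 6]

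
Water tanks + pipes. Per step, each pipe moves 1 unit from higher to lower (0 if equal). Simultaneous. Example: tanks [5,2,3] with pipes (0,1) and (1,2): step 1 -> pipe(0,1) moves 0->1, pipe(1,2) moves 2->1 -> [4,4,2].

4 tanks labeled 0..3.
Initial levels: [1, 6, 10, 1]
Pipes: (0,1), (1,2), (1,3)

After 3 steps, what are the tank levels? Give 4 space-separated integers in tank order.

Step 1: flows [1->0,2->1,1->3] -> levels [2 5 9 2]
Step 2: flows [1->0,2->1,1->3] -> levels [3 4 8 3]
Step 3: flows [1->0,2->1,1->3] -> levels [4 3 7 4]

Answer: 4 3 7 4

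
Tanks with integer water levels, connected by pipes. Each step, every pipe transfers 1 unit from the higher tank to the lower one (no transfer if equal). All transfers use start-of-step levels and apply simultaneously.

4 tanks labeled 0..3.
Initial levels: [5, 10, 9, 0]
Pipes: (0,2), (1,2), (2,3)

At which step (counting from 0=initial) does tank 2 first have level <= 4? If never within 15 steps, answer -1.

Step 1: flows [2->0,1->2,2->3] -> levels [6 9 8 1]
Step 2: flows [2->0,1->2,2->3] -> levels [7 8 7 2]
Step 3: flows [0=2,1->2,2->3] -> levels [7 7 7 3]
Step 4: flows [0=2,1=2,2->3] -> levels [7 7 6 4]
Step 5: flows [0->2,1->2,2->3] -> levels [6 6 7 5]
Step 6: flows [2->0,2->1,2->3] -> levels [7 7 4 6]
Tank 2 first reaches <=4 at step 6

Answer: 6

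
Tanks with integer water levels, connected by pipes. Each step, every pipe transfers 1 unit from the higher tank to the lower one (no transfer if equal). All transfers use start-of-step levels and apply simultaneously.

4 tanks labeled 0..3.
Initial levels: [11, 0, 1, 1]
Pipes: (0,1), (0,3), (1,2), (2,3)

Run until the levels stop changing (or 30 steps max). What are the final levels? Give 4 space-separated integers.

Answer: 5 2 4 2

Derivation:
Step 1: flows [0->1,0->3,2->1,2=3] -> levels [9 2 0 2]
Step 2: flows [0->1,0->3,1->2,3->2] -> levels [7 2 2 2]
Step 3: flows [0->1,0->3,1=2,2=3] -> levels [5 3 2 3]
Step 4: flows [0->1,0->3,1->2,3->2] -> levels [3 3 4 3]
Step 5: flows [0=1,0=3,2->1,2->3] -> levels [3 4 2 4]
Step 6: flows [1->0,3->0,1->2,3->2] -> levels [5 2 4 2]
Step 7: flows [0->1,0->3,2->1,2->3] -> levels [3 4 2 4]
  -> period-2 cycle: step 7 state = step 5 state; never stabilizes
  -> state at step 30: (30-5) mod 2 = 1, same as step 6 -> [5 2 4 2]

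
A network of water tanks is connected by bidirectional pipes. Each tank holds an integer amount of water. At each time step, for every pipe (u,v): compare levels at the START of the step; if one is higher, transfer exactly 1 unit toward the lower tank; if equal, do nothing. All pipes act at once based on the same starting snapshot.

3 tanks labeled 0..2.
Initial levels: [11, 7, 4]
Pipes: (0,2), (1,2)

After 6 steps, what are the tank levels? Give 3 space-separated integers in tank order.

Answer: 7 7 8

Derivation:
Step 1: flows [0->2,1->2] -> levels [10 6 6]
Step 2: flows [0->2,1=2] -> levels [9 6 7]
Step 3: flows [0->2,2->1] -> levels [8 7 7]
Step 4: flows [0->2,1=2] -> levels [7 7 8]
Step 5: flows [2->0,2->1] -> levels [8 8 6]
Step 6: flows [0->2,1->2] -> levels [7 7 8]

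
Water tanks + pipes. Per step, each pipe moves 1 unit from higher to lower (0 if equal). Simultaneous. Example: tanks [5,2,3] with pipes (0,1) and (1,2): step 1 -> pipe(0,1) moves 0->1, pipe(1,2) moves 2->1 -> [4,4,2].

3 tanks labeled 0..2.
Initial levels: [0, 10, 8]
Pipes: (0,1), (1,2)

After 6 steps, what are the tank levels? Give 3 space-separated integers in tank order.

Step 1: flows [1->0,1->2] -> levels [1 8 9]
Step 2: flows [1->0,2->1] -> levels [2 8 8]
Step 3: flows [1->0,1=2] -> levels [3 7 8]
Step 4: flows [1->0,2->1] -> levels [4 7 7]
Step 5: flows [1->0,1=2] -> levels [5 6 7]
Step 6: flows [1->0,2->1] -> levels [6 6 6]

Answer: 6 6 6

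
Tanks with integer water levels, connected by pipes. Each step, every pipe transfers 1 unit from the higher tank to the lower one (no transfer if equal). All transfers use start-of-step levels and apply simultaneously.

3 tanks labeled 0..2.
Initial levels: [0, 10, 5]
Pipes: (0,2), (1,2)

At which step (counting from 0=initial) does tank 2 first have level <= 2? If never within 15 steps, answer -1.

Answer: -1

Derivation:
Step 1: flows [2->0,1->2] -> levels [1 9 5]
Step 2: flows [2->0,1->2] -> levels [2 8 5]
Step 3: flows [2->0,1->2] -> levels [3 7 5]
Step 4: flows [2->0,1->2] -> levels [4 6 5]
Step 5: flows [2->0,1->2] -> levels [5 5 5]
Step 6: flows [0=2,1=2] -> levels [5 5 5]
  -> stable; tank 2 stays at 5 > 2
Tank 2 never reaches <=2 within 15 steps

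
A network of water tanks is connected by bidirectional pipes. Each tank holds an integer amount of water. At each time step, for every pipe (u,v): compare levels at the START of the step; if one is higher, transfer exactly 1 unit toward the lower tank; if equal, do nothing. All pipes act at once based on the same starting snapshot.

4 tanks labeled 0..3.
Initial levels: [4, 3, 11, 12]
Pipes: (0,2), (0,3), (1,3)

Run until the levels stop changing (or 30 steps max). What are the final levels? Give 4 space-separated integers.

Answer: 7 7 8 8

Derivation:
Step 1: flows [2->0,3->0,3->1] -> levels [6 4 10 10]
Step 2: flows [2->0,3->0,3->1] -> levels [8 5 9 8]
Step 3: flows [2->0,0=3,3->1] -> levels [9 6 8 7]
Step 4: flows [0->2,0->3,3->1] -> levels [7 7 9 7]
Step 5: flows [2->0,0=3,1=3] -> levels [8 7 8 7]
Step 6: flows [0=2,0->3,1=3] -> levels [7 7 8 8]
Step 7: flows [2->0,3->0,3->1] -> levels [9 8 7 6]
Step 8: flows [0->2,0->3,1->3] -> levels [7 7 8 8]
  -> period-2 cycle: step 8 state = step 6 state; never stabilizes
  -> state at step 30: (30-6) mod 2 = 0, same as step 6 -> [7 7 8 8]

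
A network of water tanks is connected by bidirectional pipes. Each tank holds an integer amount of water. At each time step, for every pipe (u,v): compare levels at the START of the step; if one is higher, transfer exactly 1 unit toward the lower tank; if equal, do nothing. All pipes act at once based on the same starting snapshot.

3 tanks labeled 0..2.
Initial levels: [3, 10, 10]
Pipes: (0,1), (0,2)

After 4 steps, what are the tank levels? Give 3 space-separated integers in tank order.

Step 1: flows [1->0,2->0] -> levels [5 9 9]
Step 2: flows [1->0,2->0] -> levels [7 8 8]
Step 3: flows [1->0,2->0] -> levels [9 7 7]
Step 4: flows [0->1,0->2] -> levels [7 8 8]

Answer: 7 8 8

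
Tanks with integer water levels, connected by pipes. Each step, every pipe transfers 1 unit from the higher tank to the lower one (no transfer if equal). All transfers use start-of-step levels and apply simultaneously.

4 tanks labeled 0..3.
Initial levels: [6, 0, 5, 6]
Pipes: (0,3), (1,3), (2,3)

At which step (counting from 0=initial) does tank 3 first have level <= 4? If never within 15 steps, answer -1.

Step 1: flows [0=3,3->1,3->2] -> levels [6 1 6 4]
Tank 3 first reaches <=4 at step 1

Answer: 1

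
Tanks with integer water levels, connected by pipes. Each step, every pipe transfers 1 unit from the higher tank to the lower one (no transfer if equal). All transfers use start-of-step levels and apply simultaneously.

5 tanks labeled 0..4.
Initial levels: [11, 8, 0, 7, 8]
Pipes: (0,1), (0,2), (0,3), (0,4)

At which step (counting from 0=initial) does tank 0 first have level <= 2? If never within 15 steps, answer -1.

Answer: -1

Derivation:
Step 1: flows [0->1,0->2,0->3,0->4] -> levels [7 9 1 8 9]
Step 2: flows [1->0,0->2,3->0,4->0] -> levels [9 8 2 7 8]
Step 3: flows [0->1,0->2,0->3,0->4] -> levels [5 9 3 8 9]
Step 4: flows [1->0,0->2,3->0,4->0] -> levels [7 8 4 7 8]
Step 5: flows [1->0,0->2,0=3,4->0] -> levels [8 7 5 7 7]
Step 6: flows [0->1,0->2,0->3,0->4] -> levels [4 8 6 8 8]
Step 7: flows [1->0,2->0,3->0,4->0] -> levels [8 7 5 7 7]
  -> period-2 cycle (repeats step 5); tank 0 never drops to <=2
Tank 0 never reaches <=2 within 15 steps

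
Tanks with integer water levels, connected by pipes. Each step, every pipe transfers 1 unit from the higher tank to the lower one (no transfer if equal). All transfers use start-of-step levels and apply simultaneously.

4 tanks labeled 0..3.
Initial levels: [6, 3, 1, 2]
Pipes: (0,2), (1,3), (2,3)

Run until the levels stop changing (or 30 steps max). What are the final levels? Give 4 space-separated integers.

Step 1: flows [0->2,1->3,3->2] -> levels [5 2 3 2]
Step 2: flows [0->2,1=3,2->3] -> levels [4 2 3 3]
Step 3: flows [0->2,3->1,2=3] -> levels [3 3 4 2]
Step 4: flows [2->0,1->3,2->3] -> levels [4 2 2 4]
Step 5: flows [0->2,3->1,3->2] -> levels [3 3 4 2]
  -> period-2 cycle: step 5 state = step 3 state; never stabilizes
  -> state at step 30: (30-3) mod 2 = 1, same as step 4 -> [4 2 2 4]

Answer: 4 2 2 4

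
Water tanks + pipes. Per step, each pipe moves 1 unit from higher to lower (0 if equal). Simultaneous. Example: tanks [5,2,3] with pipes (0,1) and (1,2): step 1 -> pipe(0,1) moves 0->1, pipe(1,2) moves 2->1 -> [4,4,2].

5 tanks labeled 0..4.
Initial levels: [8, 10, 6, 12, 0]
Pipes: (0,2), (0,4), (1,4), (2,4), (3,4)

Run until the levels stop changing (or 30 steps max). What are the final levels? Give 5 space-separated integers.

Answer: 8 8 8 8 4

Derivation:
Step 1: flows [0->2,0->4,1->4,2->4,3->4] -> levels [6 9 6 11 4]
Step 2: flows [0=2,0->4,1->4,2->4,3->4] -> levels [5 8 5 10 8]
Step 3: flows [0=2,4->0,1=4,4->2,3->4] -> levels [6 8 6 9 7]
Step 4: flows [0=2,4->0,1->4,4->2,3->4] -> levels [7 7 7 8 7]
Step 5: flows [0=2,0=4,1=4,2=4,3->4] -> levels [7 7 7 7 8]
Step 6: flows [0=2,4->0,4->1,4->2,4->3] -> levels [8 8 8 8 4]
Step 7: flows [0=2,0->4,1->4,2->4,3->4] -> levels [7 7 7 7 8]
  -> period-2 cycle: step 7 state = step 5 state; never stabilizes
  -> state at step 30: (30-5) mod 2 = 1, same as step 6 -> [8 8 8 8 4]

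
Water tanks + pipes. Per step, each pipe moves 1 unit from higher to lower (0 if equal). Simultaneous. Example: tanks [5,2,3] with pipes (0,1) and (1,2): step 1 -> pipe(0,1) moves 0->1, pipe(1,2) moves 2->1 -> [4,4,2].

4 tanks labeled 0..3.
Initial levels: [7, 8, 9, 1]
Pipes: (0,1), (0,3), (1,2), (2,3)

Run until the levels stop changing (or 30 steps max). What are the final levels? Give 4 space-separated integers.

Step 1: flows [1->0,0->3,2->1,2->3] -> levels [7 8 7 3]
Step 2: flows [1->0,0->3,1->2,2->3] -> levels [7 6 7 5]
Step 3: flows [0->1,0->3,2->1,2->3] -> levels [5 8 5 7]
Step 4: flows [1->0,3->0,1->2,3->2] -> levels [7 6 7 5]
  -> period-2 cycle: step 4 state = step 2 state; never stabilizes
  -> state at step 30: (30-2) mod 2 = 0, same as step 2 -> [7 6 7 5]

Answer: 7 6 7 5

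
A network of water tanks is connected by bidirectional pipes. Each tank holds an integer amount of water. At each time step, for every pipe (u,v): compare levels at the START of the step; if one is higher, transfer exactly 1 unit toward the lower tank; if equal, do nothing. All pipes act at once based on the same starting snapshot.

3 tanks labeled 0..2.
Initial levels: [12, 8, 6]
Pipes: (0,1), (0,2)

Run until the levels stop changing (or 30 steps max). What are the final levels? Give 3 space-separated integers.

Step 1: flows [0->1,0->2] -> levels [10 9 7]
Step 2: flows [0->1,0->2] -> levels [8 10 8]
Step 3: flows [1->0,0=2] -> levels [9 9 8]
Step 4: flows [0=1,0->2] -> levels [8 9 9]
Step 5: flows [1->0,2->0] -> levels [10 8 8]
Step 6: flows [0->1,0->2] -> levels [8 9 9]
  -> period-2 cycle: step 6 state = step 4 state; never stabilizes
  -> state at step 30: (30-4) mod 2 = 0, same as step 4 -> [8 9 9]

Answer: 8 9 9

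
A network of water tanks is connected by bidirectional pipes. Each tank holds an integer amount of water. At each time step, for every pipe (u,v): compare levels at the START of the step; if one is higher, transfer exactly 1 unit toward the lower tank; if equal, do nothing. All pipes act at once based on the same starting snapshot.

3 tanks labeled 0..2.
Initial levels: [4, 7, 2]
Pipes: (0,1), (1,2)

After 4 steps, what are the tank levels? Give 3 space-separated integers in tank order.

Step 1: flows [1->0,1->2] -> levels [5 5 3]
Step 2: flows [0=1,1->2] -> levels [5 4 4]
Step 3: flows [0->1,1=2] -> levels [4 5 4]
Step 4: flows [1->0,1->2] -> levels [5 3 5]

Answer: 5 3 5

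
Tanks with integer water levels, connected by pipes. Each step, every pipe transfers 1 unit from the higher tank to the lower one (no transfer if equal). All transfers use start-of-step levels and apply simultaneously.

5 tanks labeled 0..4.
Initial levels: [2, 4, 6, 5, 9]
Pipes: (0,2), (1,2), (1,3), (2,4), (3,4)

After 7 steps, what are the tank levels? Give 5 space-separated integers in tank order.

Answer: 5 6 3 5 7

Derivation:
Step 1: flows [2->0,2->1,3->1,4->2,4->3] -> levels [3 6 5 5 7]
Step 2: flows [2->0,1->2,1->3,4->2,4->3] -> levels [4 4 6 7 5]
Step 3: flows [2->0,2->1,3->1,2->4,3->4] -> levels [5 6 3 5 7]
Step 4: flows [0->2,1->2,1->3,4->2,4->3] -> levels [4 4 6 7 5]
  -> period-2 cycle: step 4 state = step 2 state
  -> state at step 7: (7-2) mod 2 = 1, same as step 3 -> [5 6 3 5 7]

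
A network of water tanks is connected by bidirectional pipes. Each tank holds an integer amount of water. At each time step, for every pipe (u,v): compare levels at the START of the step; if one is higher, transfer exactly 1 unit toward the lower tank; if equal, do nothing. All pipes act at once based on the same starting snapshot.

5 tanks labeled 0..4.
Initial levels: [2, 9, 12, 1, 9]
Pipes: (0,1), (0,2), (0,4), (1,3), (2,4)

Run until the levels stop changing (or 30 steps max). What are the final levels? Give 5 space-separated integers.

Step 1: flows [1->0,2->0,4->0,1->3,2->4] -> levels [5 7 10 2 9]
Step 2: flows [1->0,2->0,4->0,1->3,2->4] -> levels [8 5 8 3 9]
Step 3: flows [0->1,0=2,4->0,1->3,4->2] -> levels [8 5 9 4 7]
Step 4: flows [0->1,2->0,0->4,1->3,2->4] -> levels [7 5 7 5 9]
Step 5: flows [0->1,0=2,4->0,1=3,4->2] -> levels [7 6 8 5 7]
Step 6: flows [0->1,2->0,0=4,1->3,2->4] -> levels [7 6 6 6 8]
Step 7: flows [0->1,0->2,4->0,1=3,4->2] -> levels [6 7 8 6 6]
Step 8: flows [1->0,2->0,0=4,1->3,2->4] -> levels [8 5 6 7 7]
Step 9: flows [0->1,0->2,0->4,3->1,4->2] -> levels [5 7 8 6 7]
Step 10: flows [1->0,2->0,4->0,1->3,2->4] -> levels [8 5 6 7 7]
  -> period-2 cycle: step 10 state = step 8 state; never stabilizes
  -> state at step 30: (30-8) mod 2 = 0, same as step 8 -> [8 5 6 7 7]

Answer: 8 5 6 7 7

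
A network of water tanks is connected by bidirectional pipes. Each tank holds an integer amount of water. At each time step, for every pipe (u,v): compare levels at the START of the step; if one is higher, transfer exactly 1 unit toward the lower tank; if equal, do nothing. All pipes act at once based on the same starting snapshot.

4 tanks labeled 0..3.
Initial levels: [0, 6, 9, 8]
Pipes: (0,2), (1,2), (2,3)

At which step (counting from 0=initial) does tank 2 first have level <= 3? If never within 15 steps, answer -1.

Answer: -1

Derivation:
Step 1: flows [2->0,2->1,2->3] -> levels [1 7 6 9]
Step 2: flows [2->0,1->2,3->2] -> levels [2 6 7 8]
Step 3: flows [2->0,2->1,3->2] -> levels [3 7 6 7]
Step 4: flows [2->0,1->2,3->2] -> levels [4 6 7 6]
Step 5: flows [2->0,2->1,2->3] -> levels [5 7 4 7]
Step 6: flows [0->2,1->2,3->2] -> levels [4 6 7 6]
  -> period-2 cycle (repeats step 4); tank 2 never drops to <=3
Tank 2 never reaches <=3 within 15 steps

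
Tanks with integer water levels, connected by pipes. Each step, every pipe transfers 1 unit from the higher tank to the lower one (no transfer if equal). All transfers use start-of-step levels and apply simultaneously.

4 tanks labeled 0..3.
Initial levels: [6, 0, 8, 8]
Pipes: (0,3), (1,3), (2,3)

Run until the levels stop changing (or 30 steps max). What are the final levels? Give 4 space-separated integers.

Answer: 5 5 5 7

Derivation:
Step 1: flows [3->0,3->1,2=3] -> levels [7 1 8 6]
Step 2: flows [0->3,3->1,2->3] -> levels [6 2 7 7]
Step 3: flows [3->0,3->1,2=3] -> levels [7 3 7 5]
Step 4: flows [0->3,3->1,2->3] -> levels [6 4 6 6]
Step 5: flows [0=3,3->1,2=3] -> levels [6 5 6 5]
Step 6: flows [0->3,1=3,2->3] -> levels [5 5 5 7]
Step 7: flows [3->0,3->1,3->2] -> levels [6 6 6 4]
Step 8: flows [0->3,1->3,2->3] -> levels [5 5 5 7]
  -> period-2 cycle: step 8 state = step 6 state; never stabilizes
  -> state at step 30: (30-6) mod 2 = 0, same as step 6 -> [5 5 5 7]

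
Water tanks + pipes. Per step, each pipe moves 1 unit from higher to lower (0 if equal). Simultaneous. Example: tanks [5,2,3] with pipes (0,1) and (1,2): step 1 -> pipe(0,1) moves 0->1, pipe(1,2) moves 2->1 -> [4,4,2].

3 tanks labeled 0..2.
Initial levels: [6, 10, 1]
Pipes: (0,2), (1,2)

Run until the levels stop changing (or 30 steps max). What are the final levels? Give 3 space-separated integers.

Step 1: flows [0->2,1->2] -> levels [5 9 3]
Step 2: flows [0->2,1->2] -> levels [4 8 5]
Step 3: flows [2->0,1->2] -> levels [5 7 5]
Step 4: flows [0=2,1->2] -> levels [5 6 6]
Step 5: flows [2->0,1=2] -> levels [6 6 5]
Step 6: flows [0->2,1->2] -> levels [5 5 7]
Step 7: flows [2->0,2->1] -> levels [6 6 5]
  -> period-2 cycle: step 7 state = step 5 state; never stabilizes
  -> state at step 30: (30-5) mod 2 = 1, same as step 6 -> [5 5 7]

Answer: 5 5 7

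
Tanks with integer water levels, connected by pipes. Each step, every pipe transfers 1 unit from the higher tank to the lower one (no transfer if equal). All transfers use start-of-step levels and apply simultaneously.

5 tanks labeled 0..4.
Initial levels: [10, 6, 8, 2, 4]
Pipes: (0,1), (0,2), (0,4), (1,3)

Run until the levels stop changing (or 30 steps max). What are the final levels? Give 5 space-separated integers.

Step 1: flows [0->1,0->2,0->4,1->3] -> levels [7 6 9 3 5]
Step 2: flows [0->1,2->0,0->4,1->3] -> levels [6 6 8 4 6]
Step 3: flows [0=1,2->0,0=4,1->3] -> levels [7 5 7 5 6]
Step 4: flows [0->1,0=2,0->4,1=3] -> levels [5 6 7 5 7]
Step 5: flows [1->0,2->0,4->0,1->3] -> levels [8 4 6 6 6]
Step 6: flows [0->1,0->2,0->4,3->1] -> levels [5 6 7 5 7]
  -> period-2 cycle: step 6 state = step 4 state; never stabilizes
  -> state at step 30: (30-4) mod 2 = 0, same as step 4 -> [5 6 7 5 7]

Answer: 5 6 7 5 7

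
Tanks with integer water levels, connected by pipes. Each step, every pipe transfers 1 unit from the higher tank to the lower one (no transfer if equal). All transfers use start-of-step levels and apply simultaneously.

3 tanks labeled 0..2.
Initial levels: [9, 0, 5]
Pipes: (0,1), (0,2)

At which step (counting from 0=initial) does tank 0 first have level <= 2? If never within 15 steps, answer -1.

Step 1: flows [0->1,0->2] -> levels [7 1 6]
Step 2: flows [0->1,0->2] -> levels [5 2 7]
Step 3: flows [0->1,2->0] -> levels [5 3 6]
Step 4: flows [0->1,2->0] -> levels [5 4 5]
Step 5: flows [0->1,0=2] -> levels [4 5 5]
Step 6: flows [1->0,2->0] -> levels [6 4 4]
Step 7: flows [0->1,0->2] -> levels [4 5 5]
  -> period-2 cycle (repeats step 5); tank 0 never drops to <=2
Tank 0 never reaches <=2 within 15 steps

Answer: -1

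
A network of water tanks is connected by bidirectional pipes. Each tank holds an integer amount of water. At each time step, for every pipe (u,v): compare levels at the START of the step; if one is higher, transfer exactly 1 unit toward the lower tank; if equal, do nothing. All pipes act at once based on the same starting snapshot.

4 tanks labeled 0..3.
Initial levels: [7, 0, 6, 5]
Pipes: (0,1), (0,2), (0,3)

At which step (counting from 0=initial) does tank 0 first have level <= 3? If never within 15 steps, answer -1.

Step 1: flows [0->1,0->2,0->3] -> levels [4 1 7 6]
Step 2: flows [0->1,2->0,3->0] -> levels [5 2 6 5]
Step 3: flows [0->1,2->0,0=3] -> levels [5 3 5 5]
Step 4: flows [0->1,0=2,0=3] -> levels [4 4 5 5]
Step 5: flows [0=1,2->0,3->0] -> levels [6 4 4 4]
Step 6: flows [0->1,0->2,0->3] -> levels [3 5 5 5]
Tank 0 first reaches <=3 at step 6

Answer: 6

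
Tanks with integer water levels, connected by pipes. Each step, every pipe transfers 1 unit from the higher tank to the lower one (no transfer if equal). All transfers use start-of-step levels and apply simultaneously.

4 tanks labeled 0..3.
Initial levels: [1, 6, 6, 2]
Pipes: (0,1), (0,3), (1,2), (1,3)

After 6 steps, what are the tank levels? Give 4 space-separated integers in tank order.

Answer: 4 2 5 4

Derivation:
Step 1: flows [1->0,3->0,1=2,1->3] -> levels [3 4 6 2]
Step 2: flows [1->0,0->3,2->1,1->3] -> levels [3 3 5 4]
Step 3: flows [0=1,3->0,2->1,3->1] -> levels [4 5 4 2]
Step 4: flows [1->0,0->3,1->2,1->3] -> levels [4 2 5 4]
Step 5: flows [0->1,0=3,2->1,3->1] -> levels [3 5 4 3]
Step 6: flows [1->0,0=3,1->2,1->3] -> levels [4 2 5 4]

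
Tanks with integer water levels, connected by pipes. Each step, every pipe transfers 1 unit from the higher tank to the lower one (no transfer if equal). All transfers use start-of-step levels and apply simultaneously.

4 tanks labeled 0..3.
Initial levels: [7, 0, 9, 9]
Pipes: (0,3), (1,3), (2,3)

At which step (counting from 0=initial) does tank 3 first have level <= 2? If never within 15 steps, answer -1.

Answer: -1

Derivation:
Step 1: flows [3->0,3->1,2=3] -> levels [8 1 9 7]
Step 2: flows [0->3,3->1,2->3] -> levels [7 2 8 8]
Step 3: flows [3->0,3->1,2=3] -> levels [8 3 8 6]
Step 4: flows [0->3,3->1,2->3] -> levels [7 4 7 7]
Step 5: flows [0=3,3->1,2=3] -> levels [7 5 7 6]
Step 6: flows [0->3,3->1,2->3] -> levels [6 6 6 7]
Step 7: flows [3->0,3->1,3->2] -> levels [7 7 7 4]
Step 8: flows [0->3,1->3,2->3] -> levels [6 6 6 7]
  -> period-2 cycle (repeats step 6); tank 3 never drops to <=2
Tank 3 never reaches <=2 within 15 steps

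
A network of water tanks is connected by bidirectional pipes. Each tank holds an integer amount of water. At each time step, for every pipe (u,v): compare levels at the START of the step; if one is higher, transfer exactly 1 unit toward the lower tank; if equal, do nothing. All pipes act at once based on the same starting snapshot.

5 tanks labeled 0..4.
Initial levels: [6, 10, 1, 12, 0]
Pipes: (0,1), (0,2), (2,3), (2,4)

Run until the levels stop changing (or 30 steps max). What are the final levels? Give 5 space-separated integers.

Answer: 7 5 5 6 6

Derivation:
Step 1: flows [1->0,0->2,3->2,2->4] -> levels [6 9 2 11 1]
Step 2: flows [1->0,0->2,3->2,2->4] -> levels [6 8 3 10 2]
Step 3: flows [1->0,0->2,3->2,2->4] -> levels [6 7 4 9 3]
Step 4: flows [1->0,0->2,3->2,2->4] -> levels [6 6 5 8 4]
Step 5: flows [0=1,0->2,3->2,2->4] -> levels [5 6 6 7 5]
Step 6: flows [1->0,2->0,3->2,2->4] -> levels [7 5 5 6 6]
Step 7: flows [0->1,0->2,3->2,4->2] -> levels [5 6 8 5 5]
Step 8: flows [1->0,2->0,2->3,2->4] -> levels [7 5 5 6 6]
  -> period-2 cycle: step 8 state = step 6 state; never stabilizes
  -> state at step 30: (30-6) mod 2 = 0, same as step 6 -> [7 5 5 6 6]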